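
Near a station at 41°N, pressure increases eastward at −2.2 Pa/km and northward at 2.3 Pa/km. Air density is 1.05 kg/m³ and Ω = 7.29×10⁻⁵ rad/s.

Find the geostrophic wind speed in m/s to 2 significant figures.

Coriolis parameter at 41°N:
f = 2Ω sin φ = 2 × 7.29×10⁻⁵ × sin 41° = 9.57×10⁻⁵ s⁻¹
Component geostrophic relations (x east, y north):
u_g = −(1/(fρ)) ∂P/∂y,  v_g = (1/(fρ)) ∂P/∂x
u_g = −(2.3×10⁻³)/(9.57×10⁻⁵ × 1.05) = −22.9 m/s;  v_g = (−2.2×10⁻³)/(9.57×10⁻⁵ × 1.05) = −21.9 m/s
|V_g| = √(u_g² + v_g²) = 31.7 m/s

32 m/s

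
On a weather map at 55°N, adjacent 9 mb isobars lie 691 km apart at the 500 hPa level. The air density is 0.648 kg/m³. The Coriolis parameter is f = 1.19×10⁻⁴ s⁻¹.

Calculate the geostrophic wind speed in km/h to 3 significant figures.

60.8 km/h

Pressure gradient: |∂P/∂n| = 900 Pa / 691000 m = 1.30×10⁻³ Pa/m
Geostrophic balance (pressure-gradient force = Coriolis force):
V_g = (1/(fρ)) |∂P/∂n| = 1.30×10⁻³ / (1.19×10⁻⁴ × 0.648) = 16.9 m/s
Converting: 16.9 m/s × 3.6 = 60.8 km/h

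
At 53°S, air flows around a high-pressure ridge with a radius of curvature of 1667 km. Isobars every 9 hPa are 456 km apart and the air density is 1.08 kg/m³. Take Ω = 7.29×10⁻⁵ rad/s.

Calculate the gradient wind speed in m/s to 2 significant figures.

17 m/s

Coriolis parameter at 53°S:
f = 2Ω sin φ = 2 × 7.29×10⁻⁵ × sin 53° = 1.16×10⁻⁴ s⁻¹
Pressure gradient: |∂P/∂n| = 900 Pa / 456000 m = 1.97×10⁻³ Pa/m
Geostrophic speed: V_g = |∂P/∂n|/(fρ) = 1.97×10⁻³/(1.16×10⁻⁴ × 1.08) = 15.7 m/s
Around a high, pressure-gradient force acts outward with centrifugal, so Coriolis balances both:
fV = (1/ρ)|∂P/∂n| + V²/R  →  V² − fR·V + fR·V_g = 0
With fR = 1.16×10⁻⁴ × 1667×10³ m = 194 m/s:
V = [fR − √((fR)² − 4 fR V_g)]/2 = [194 − √(194² − 4×194×15.7)]/2 = 17.2 m/s
Supergeostrophic (V > V_g = 15.7 m/s), as expected around a high.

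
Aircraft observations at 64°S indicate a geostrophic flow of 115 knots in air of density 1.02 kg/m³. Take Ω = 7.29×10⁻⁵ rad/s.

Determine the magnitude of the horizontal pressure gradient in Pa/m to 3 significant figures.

Coriolis parameter at 64°S:
f = 2Ω sin φ = 2 × 7.29×10⁻⁵ × sin 64° = 1.31×10⁻⁴ s⁻¹
Wind speed in SI: 115 knots = 59.2 m/s
Geostrophic balance rearranged: |∂P/∂n| = f ρ V_g
|∂P/∂n| = 1.31×10⁻⁴ × 1.02 × 59.2 = 7.91×10⁻³ Pa/m

7.91×10⁻³ Pa/m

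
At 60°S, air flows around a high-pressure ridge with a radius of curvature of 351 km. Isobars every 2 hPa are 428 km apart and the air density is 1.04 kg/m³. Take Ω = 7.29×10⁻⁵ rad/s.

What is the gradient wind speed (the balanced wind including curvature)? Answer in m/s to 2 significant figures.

Coriolis parameter at 60°S:
f = 2Ω sin φ = 2 × 7.29×10⁻⁵ × sin 60° = 1.26×10⁻⁴ s⁻¹
Pressure gradient: |∂P/∂n| = 200 Pa / 428000 m = 4.67×10⁻⁴ Pa/m
Geostrophic speed: V_g = |∂P/∂n|/(fρ) = 4.67×10⁻⁴/(1.26×10⁻⁴ × 1.04) = 3.56 m/s
Around a high, pressure-gradient force acts outward with centrifugal, so Coriolis balances both:
fV = (1/ρ)|∂P/∂n| + V²/R  →  V² − fR·V + fR·V_g = 0
With fR = 1.26×10⁻⁴ × 351×10³ m = 44.3 m/s:
V = [fR − √((fR)² − 4 fR V_g)]/2 = [44.3 − √(44.3² − 4×44.3×3.56)]/2 = 3.9 m/s
Supergeostrophic (V > V_g = 3.56 m/s), as expected around a high.

3.9 m/s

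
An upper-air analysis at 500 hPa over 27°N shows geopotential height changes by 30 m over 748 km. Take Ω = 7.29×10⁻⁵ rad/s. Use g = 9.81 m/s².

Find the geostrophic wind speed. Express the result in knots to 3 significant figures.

Coriolis parameter at 27°N:
f = 2Ω sin φ = 2 × 7.29×10⁻⁵ × sin 27° = 6.62×10⁻⁵ s⁻¹
Height gradient: |∂Z/∂n| = 30 m / 748000 m = 4.01×10⁻⁵
On a pressure surface, geostrophic balance gives V_g = (g/f)|∂Z/∂n|:
V_g = 9.81 × 4.01×10⁻⁵ / 6.62×10⁻⁵ = 5.94 m/s
Converting: 5.94 m/s × 1.944 = 11.6 knots

11.6 knots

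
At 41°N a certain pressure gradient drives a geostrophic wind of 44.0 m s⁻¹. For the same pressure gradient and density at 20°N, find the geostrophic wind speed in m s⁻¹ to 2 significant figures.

With the same pressure gradient and density, V_g ∝ 1/f ∝ 1/sin φ.
V₂ = V₁ · sin φ₁ / sin φ₂ = 44.0 × sin 41° / sin 20°
V₂ = 44.0 × 0.6561/0.3420 = 84 m s⁻¹

84 m s⁻¹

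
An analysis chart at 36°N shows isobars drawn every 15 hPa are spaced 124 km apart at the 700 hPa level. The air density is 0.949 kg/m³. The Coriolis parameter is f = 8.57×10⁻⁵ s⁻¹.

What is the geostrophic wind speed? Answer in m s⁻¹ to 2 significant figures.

Pressure gradient: |∂P/∂n| = 1500 Pa / 124000 m = 1.21×10⁻² Pa/m
Geostrophic balance (pressure-gradient force = Coriolis force):
V_g = (1/(fρ)) |∂P/∂n| = 1.21×10⁻² / (8.57×10⁻⁵ × 0.949) = 149 m/s

150 m s⁻¹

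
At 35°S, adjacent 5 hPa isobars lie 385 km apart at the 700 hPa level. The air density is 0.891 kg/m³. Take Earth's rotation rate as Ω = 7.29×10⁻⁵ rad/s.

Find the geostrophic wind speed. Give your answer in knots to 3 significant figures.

Coriolis parameter at 35°S:
f = 2Ω sin φ = 2 × 7.29×10⁻⁵ × sin 35° = 8.36×10⁻⁵ s⁻¹
Pressure gradient: |∂P/∂n| = 500 Pa / 385000 m = 1.30×10⁻³ Pa/m
Geostrophic balance (pressure-gradient force = Coriolis force):
V_g = (1/(fρ)) |∂P/∂n| = 1.30×10⁻³ / (8.36×10⁻⁵ × 0.891) = 17.4 m/s
Converting: 17.4 m/s × 1.944 = 33.9 knots

33.9 knots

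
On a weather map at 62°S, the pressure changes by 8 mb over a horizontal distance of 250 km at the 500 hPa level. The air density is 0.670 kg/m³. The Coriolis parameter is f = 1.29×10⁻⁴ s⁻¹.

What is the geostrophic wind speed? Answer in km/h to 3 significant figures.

133 km/h

Pressure gradient: |∂P/∂n| = 800 Pa / 250000 m = 3.20×10⁻³ Pa/m
Geostrophic balance (pressure-gradient force = Coriolis force):
V_g = (1/(fρ)) |∂P/∂n| = 3.20×10⁻³ / (1.29×10⁻⁴ × 0.670) = 37.0 m/s
Converting: 37.0 m/s × 3.6 = 133 km/h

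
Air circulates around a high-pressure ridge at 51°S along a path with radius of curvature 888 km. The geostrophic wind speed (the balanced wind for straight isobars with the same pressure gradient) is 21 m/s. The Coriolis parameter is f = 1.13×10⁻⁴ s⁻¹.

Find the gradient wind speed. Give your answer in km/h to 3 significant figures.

Around a high, pressure-gradient force acts outward with centrifugal, so Coriolis balances both:
fV = (1/ρ)|∂P/∂n| + V²/R  →  V² − fR·V + fR·V_g = 0
With fR = 1.13×10⁻⁴ × 888×10³ m = 100 m/s:
V = [fR − √((fR)² − 4 fR V_g)]/2 = [100 − √(100² − 4×100×21)]/2 = 29.9 m/s
Supergeostrophic (V > V_g = 21 m/s), as expected around a high.
Converting: 29.9 m/s × 3.6 = 108 km/h

108 km/h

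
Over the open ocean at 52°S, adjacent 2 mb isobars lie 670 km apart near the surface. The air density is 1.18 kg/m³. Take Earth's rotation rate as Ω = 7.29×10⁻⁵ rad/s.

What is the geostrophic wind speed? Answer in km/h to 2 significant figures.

Coriolis parameter at 52°S:
f = 2Ω sin φ = 2 × 7.29×10⁻⁵ × sin 52° = 1.15×10⁻⁴ s⁻¹
Pressure gradient: |∂P/∂n| = 200 Pa / 670000 m = 2.99×10⁻⁴ Pa/m
Geostrophic balance (pressure-gradient force = Coriolis force):
V_g = (1/(fρ)) |∂P/∂n| = 2.99×10⁻⁴ / (1.15×10⁻⁴ × 1.18) = 2.20 m/s
Converting: 2.20 m/s × 3.6 = 7.9 km/h

7.9 km/h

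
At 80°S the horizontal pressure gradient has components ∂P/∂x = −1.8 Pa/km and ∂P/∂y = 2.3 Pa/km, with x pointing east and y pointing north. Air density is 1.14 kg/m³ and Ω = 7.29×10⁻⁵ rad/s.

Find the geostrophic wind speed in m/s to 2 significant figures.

18 m/s

Coriolis parameter at 80°S:
f = 2Ω sin φ = 2 × 7.29×10⁻⁵ × sin 80° = 1.44×10⁻⁴ s⁻¹
In the Southern Hemisphere f is negative: f = −1.44×10⁻⁴ s⁻¹.
Component geostrophic relations (x east, y north):
u_g = −(1/(fρ)) ∂P/∂y,  v_g = (1/(fρ)) ∂P/∂x
u_g = −(2.3×10⁻³)/(−1.44×10⁻⁴ × 1.14) = 14.1 m/s;  v_g = (−1.8×10⁻³)/(−1.44×10⁻⁴ × 1.14) = 11.0 m/s
|V_g| = √(u_g² + v_g²) = 17.8 m/s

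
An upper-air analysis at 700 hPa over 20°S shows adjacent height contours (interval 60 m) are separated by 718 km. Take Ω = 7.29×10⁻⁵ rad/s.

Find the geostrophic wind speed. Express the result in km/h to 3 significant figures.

59.2 km/h

Coriolis parameter at 20°S:
f = 2Ω sin φ = 2 × 7.29×10⁻⁵ × sin 20° = 4.99×10⁻⁵ s⁻¹
Height gradient: |∂Z/∂n| = 60 m / 718000 m = 8.36×10⁻⁵
On a pressure surface, geostrophic balance gives V_g = (g/f)|∂Z/∂n|:
V_g = 9.81 × 8.36×10⁻⁵ / 4.99×10⁻⁵ = 16.4 m/s
Converting: 16.4 m/s × 3.6 = 59.2 km/h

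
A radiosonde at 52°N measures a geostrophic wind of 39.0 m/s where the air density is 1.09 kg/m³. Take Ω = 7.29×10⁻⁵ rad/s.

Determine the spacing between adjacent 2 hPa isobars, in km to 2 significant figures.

Coriolis parameter at 52°N:
f = 2Ω sin φ = 2 × 7.29×10⁻⁵ × sin 52° = 1.15×10⁻⁴ s⁻¹
Geostrophic balance rearranged: |∂P/∂n| = f ρ V_g
|∂P/∂n| = 1.15×10⁻⁴ × 1.09 × 39.0 = 4.88×10⁻³ Pa/m
Isobar spacing: Δn = ΔP/|∂P/∂n| = 200 Pa / 4.88×10⁻³ Pa/m = 40950 m ≈ 41 km

41 km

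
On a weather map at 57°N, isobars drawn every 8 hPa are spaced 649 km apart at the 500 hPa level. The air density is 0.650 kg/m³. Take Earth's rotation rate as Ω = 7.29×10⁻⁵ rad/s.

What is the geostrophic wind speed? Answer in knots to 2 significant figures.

30 knots

Coriolis parameter at 57°N:
f = 2Ω sin φ = 2 × 7.29×10⁻⁵ × sin 57° = 1.22×10⁻⁴ s⁻¹
Pressure gradient: |∂P/∂n| = 800 Pa / 649000 m = 1.23×10⁻³ Pa/m
Geostrophic balance (pressure-gradient force = Coriolis force):
V_g = (1/(fρ)) |∂P/∂n| = 1.23×10⁻³ / (1.22×10⁻⁴ × 0.650) = 15.5 m/s
Converting: 15.5 m/s × 1.944 = 30 knots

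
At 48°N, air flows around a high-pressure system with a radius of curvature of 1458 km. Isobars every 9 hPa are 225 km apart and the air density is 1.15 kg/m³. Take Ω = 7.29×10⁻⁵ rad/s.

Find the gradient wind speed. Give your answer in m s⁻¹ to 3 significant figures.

44.8 m s⁻¹

Coriolis parameter at 48°N:
f = 2Ω sin φ = 2 × 7.29×10⁻⁵ × sin 48° = 1.08×10⁻⁴ s⁻¹
Pressure gradient: |∂P/∂n| = 900 Pa / 225000 m = 4.00×10⁻³ Pa/m
Geostrophic speed: V_g = |∂P/∂n|/(fρ) = 4.00×10⁻³/(1.08×10⁻⁴ × 1.15) = 32.1 m/s
Around a high, pressure-gradient force acts outward with centrifugal, so Coriolis balances both:
fV = (1/ρ)|∂P/∂n| + V²/R  →  V² − fR·V + fR·V_g = 0
With fR = 1.08×10⁻⁴ × 1458×10³ m = 158 m/s:
V = [fR − √((fR)² − 4 fR V_g)]/2 = [158 − √(158² − 4×158×32.1)]/2 = 44.8 m/s
Supergeostrophic (V > V_g = 32.1 m/s), as expected around a high.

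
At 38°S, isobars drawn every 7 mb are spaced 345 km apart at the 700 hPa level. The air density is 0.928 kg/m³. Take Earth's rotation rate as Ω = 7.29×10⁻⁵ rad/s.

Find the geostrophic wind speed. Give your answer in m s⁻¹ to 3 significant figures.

Coriolis parameter at 38°S:
f = 2Ω sin φ = 2 × 7.29×10⁻⁵ × sin 38° = 8.98×10⁻⁵ s⁻¹
Pressure gradient: |∂P/∂n| = 700 Pa / 345000 m = 2.03×10⁻³ Pa/m
Geostrophic balance (pressure-gradient force = Coriolis force):
V_g = (1/(fρ)) |∂P/∂n| = 2.03×10⁻³ / (8.98×10⁻⁵ × 0.928) = 24.4 m/s

24.4 m s⁻¹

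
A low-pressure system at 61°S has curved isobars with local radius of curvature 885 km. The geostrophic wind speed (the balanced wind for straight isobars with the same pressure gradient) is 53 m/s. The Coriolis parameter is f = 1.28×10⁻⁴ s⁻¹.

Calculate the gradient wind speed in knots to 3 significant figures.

76.5 knots

Around a low, centrifugal force acts outward with Coriolis, so pressure-gradient force balances both:
(1/ρ)|∂P/∂n| = fV + V²/R  →  V² + fR·V − fR·V_g = 0
With fR = 1.28×10⁻⁴ × 885×10³ m = 113 m/s:
V = [−fR + √((fR)² + 4 fR V_g)]/2 = [−113 + √(113² + 4×113×53)]/2 = 39.3 m/s
Subgeostrophic (V < V_g = 53 m/s), as expected around a low.
Converting: 39.3 m/s × 1.944 = 76.5 knots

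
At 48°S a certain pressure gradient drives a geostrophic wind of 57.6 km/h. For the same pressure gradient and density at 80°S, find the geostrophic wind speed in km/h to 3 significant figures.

With the same pressure gradient and density, V_g ∝ 1/f ∝ 1/sin φ.
V₂ = V₁ · sin φ₁ / sin φ₂ = 57.6 × sin 48° / sin 80°
V₂ = 57.6 × 0.7431/0.9848 = 43.5 km/h

43.5 km/h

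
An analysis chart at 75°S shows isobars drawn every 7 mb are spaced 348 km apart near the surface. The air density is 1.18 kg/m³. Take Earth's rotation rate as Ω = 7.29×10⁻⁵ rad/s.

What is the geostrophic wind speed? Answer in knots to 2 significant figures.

24 knots

Coriolis parameter at 75°S:
f = 2Ω sin φ = 2 × 7.29×10⁻⁵ × sin 75° = 1.41×10⁻⁴ s⁻¹
Pressure gradient: |∂P/∂n| = 700 Pa / 348000 m = 2.01×10⁻³ Pa/m
Geostrophic balance (pressure-gradient force = Coriolis force):
V_g = (1/(fρ)) |∂P/∂n| = 2.01×10⁻³ / (1.41×10⁻⁴ × 1.18) = 12.1 m/s
Converting: 12.1 m/s × 1.944 = 24 knots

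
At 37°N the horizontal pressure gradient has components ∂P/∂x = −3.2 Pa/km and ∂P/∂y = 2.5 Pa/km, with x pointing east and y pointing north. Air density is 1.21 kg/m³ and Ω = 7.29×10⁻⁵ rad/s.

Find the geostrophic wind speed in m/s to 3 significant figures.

38.2 m/s

Coriolis parameter at 37°N:
f = 2Ω sin φ = 2 × 7.29×10⁻⁵ × sin 37° = 8.77×10⁻⁵ s⁻¹
Component geostrophic relations (x east, y north):
u_g = −(1/(fρ)) ∂P/∂y,  v_g = (1/(fρ)) ∂P/∂x
u_g = −(2.5×10⁻³)/(8.77×10⁻⁵ × 1.21) = −23.5 m/s;  v_g = (−3.2×10⁻³)/(8.77×10⁻⁵ × 1.21) = −30.1 m/s
|V_g| = √(u_g² + v_g²) = 38.2 m/s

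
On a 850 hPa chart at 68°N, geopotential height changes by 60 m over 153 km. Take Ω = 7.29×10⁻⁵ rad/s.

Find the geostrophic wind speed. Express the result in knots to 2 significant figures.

Coriolis parameter at 68°N:
f = 2Ω sin φ = 2 × 7.29×10⁻⁵ × sin 68° = 1.35×10⁻⁴ s⁻¹
Height gradient: |∂Z/∂n| = 60 m / 153000 m = 3.92×10⁻⁴
On a pressure surface, geostrophic balance gives V_g = (g/f)|∂Z/∂n|:
V_g = 9.81 × 3.92×10⁻⁴ / 1.35×10⁻⁴ = 28.5 m/s
Converting: 28.5 m/s × 1.944 = 55 knots

55 knots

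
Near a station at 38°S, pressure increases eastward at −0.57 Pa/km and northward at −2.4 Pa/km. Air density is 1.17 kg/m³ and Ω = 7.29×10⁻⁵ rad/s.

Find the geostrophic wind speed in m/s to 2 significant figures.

Coriolis parameter at 38°S:
f = 2Ω sin φ = 2 × 7.29×10⁻⁵ × sin 38° = 8.98×10⁻⁵ s⁻¹
In the Southern Hemisphere f is negative: f = −8.98×10⁻⁵ s⁻¹.
Component geostrophic relations (x east, y north):
u_g = −(1/(fρ)) ∂P/∂y,  v_g = (1/(fρ)) ∂P/∂x
u_g = −(−2.4×10⁻³)/(−8.98×10⁻⁵ × 1.17) = −22.9 m/s;  v_g = (−0.57×10⁻³)/(−8.98×10⁻⁵ × 1.17) = 5.43 m/s
|V_g| = √(u_g² + v_g²) = 23.5 m/s

23 m/s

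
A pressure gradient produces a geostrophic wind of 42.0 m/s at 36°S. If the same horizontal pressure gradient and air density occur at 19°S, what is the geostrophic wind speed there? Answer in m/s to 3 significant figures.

75.8 m/s

With the same pressure gradient and density, V_g ∝ 1/f ∝ 1/sin φ.
V₂ = V₁ · sin φ₁ / sin φ₂ = 42.0 × sin 36° / sin 19°
V₂ = 42.0 × 0.5878/0.3256 = 75.8 m/s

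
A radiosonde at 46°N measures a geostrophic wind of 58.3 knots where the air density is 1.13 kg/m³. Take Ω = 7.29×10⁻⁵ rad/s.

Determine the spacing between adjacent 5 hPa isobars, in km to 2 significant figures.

140 km

Coriolis parameter at 46°N:
f = 2Ω sin φ = 2 × 7.29×10⁻⁵ × sin 46° = 1.05×10⁻⁴ s⁻¹
Wind speed in SI: 58.3 knots = 30.0 m/s
Geostrophic balance rearranged: |∂P/∂n| = f ρ V_g
|∂P/∂n| = 1.05×10⁻⁴ × 1.13 × 30.0 = 3.55×10⁻³ Pa/m
Isobar spacing: Δn = ΔP/|∂P/∂n| = 500 Pa / 3.55×10⁻³ Pa/m = 140667 m ≈ 140 km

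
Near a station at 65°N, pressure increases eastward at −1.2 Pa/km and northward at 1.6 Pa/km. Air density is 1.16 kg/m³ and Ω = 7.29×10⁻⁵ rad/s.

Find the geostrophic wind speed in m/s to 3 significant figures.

13.0 m/s

Coriolis parameter at 65°N:
f = 2Ω sin φ = 2 × 7.29×10⁻⁵ × sin 65° = 1.32×10⁻⁴ s⁻¹
Component geostrophic relations (x east, y north):
u_g = −(1/(fρ)) ∂P/∂y,  v_g = (1/(fρ)) ∂P/∂x
u_g = −(1.6×10⁻³)/(1.32×10⁻⁴ × 1.16) = −10.4 m/s;  v_g = (−1.2×10⁻³)/(1.32×10⁻⁴ × 1.16) = −7.83 m/s
|V_g| = √(u_g² + v_g²) = 13.0 m/s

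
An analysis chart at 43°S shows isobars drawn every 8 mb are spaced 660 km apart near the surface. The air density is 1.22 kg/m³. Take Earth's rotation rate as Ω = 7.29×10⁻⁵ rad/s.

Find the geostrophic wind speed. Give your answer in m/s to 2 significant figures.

Coriolis parameter at 43°S:
f = 2Ω sin φ = 2 × 7.29×10⁻⁵ × sin 43° = 9.94×10⁻⁵ s⁻¹
Pressure gradient: |∂P/∂n| = 800 Pa / 660000 m = 1.21×10⁻³ Pa/m
Geostrophic balance (pressure-gradient force = Coriolis force):
V_g = (1/(fρ)) |∂P/∂n| = 1.21×10⁻³ / (9.94×10⁻⁵ × 1.22) = 9.99 m/s

10.0 m/s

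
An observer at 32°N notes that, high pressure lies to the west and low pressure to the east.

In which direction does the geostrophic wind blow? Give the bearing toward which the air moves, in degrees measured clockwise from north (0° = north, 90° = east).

180°

The pressure-gradient force points toward the east (bearing 090°).
Geostrophic balance: in the Northern Hemisphere the Coriolis force deflects motion to the right, so the geostrophic wind blows 90° to the right of the pressure-gradient force (low pressure on the left).
Rotating 090° by 90° clockwise gives 180° — the wind blows toward the south.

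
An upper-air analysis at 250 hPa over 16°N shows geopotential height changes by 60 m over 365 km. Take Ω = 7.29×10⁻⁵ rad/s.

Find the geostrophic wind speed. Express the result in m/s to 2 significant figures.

Coriolis parameter at 16°N:
f = 2Ω sin φ = 2 × 7.29×10⁻⁵ × sin 16° = 4.02×10⁻⁵ s⁻¹
Height gradient: |∂Z/∂n| = 60 m / 365000 m = 1.64×10⁻⁴
On a pressure surface, geostrophic balance gives V_g = (g/f)|∂Z/∂n|:
V_g = 9.81 × 1.64×10⁻⁴ / 4.02×10⁻⁵ = 40.1 m/s

40 m/s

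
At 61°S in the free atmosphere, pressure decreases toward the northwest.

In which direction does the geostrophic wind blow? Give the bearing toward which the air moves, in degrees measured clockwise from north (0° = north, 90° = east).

225°

The pressure-gradient force points toward the northwest (bearing 315°).
Geostrophic balance: in the Southern Hemisphere the Coriolis force deflects motion to the left, so the geostrophic wind blows 90° to the left of the pressure-gradient force (low pressure on the right).
Rotating 315° by 90° counterclockwise gives 225° — the wind blows toward the southwest.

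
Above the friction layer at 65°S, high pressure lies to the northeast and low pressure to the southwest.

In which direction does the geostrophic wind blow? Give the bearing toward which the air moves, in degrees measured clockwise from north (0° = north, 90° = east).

135°

The pressure-gradient force points toward the southwest (bearing 225°).
Geostrophic balance: in the Southern Hemisphere the Coriolis force deflects motion to the left, so the geostrophic wind blows 90° to the left of the pressure-gradient force (low pressure on the right).
Rotating 225° by 90° counterclockwise gives 135° — the wind blows toward the southeast.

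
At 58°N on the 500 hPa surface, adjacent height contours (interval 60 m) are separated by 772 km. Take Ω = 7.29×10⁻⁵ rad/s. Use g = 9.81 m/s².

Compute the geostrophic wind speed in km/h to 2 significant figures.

Coriolis parameter at 58°N:
f = 2Ω sin φ = 2 × 7.29×10⁻⁵ × sin 58° = 1.24×10⁻⁴ s⁻¹
Height gradient: |∂Z/∂n| = 60 m / 772000 m = 7.77×10⁻⁵
On a pressure surface, geostrophic balance gives V_g = (g/f)|∂Z/∂n|:
V_g = 9.81 × 7.77×10⁻⁵ / 1.24×10⁻⁴ = 6.17 m/s
Converting: 6.17 m/s × 3.6 = 22 km/h

22 km/h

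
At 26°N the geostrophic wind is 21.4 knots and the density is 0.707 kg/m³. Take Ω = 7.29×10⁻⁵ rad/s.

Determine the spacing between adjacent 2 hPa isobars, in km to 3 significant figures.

Coriolis parameter at 26°N:
f = 2Ω sin φ = 2 × 7.29×10⁻⁵ × sin 26° = 6.39×10⁻⁵ s⁻¹
Wind speed in SI: 21.4 knots = 11.0 m/s
Geostrophic balance rearranged: |∂P/∂n| = f ρ V_g
|∂P/∂n| = 6.39×10⁻⁵ × 0.707 × 11.0 = 4.97×10⁻⁴ Pa/m
Isobar spacing: Δn = ΔP/|∂P/∂n| = 200 Pa / 4.97×10⁻⁴ Pa/m = 402031 m ≈ 402 km

402 km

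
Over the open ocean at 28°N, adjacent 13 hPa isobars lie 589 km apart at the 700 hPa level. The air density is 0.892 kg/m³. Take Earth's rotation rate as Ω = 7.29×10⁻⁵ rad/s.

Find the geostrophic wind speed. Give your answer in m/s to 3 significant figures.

36.1 m/s

Coriolis parameter at 28°N:
f = 2Ω sin φ = 2 × 7.29×10⁻⁵ × sin 28° = 6.84×10⁻⁵ s⁻¹
Pressure gradient: |∂P/∂n| = 1300 Pa / 589000 m = 2.21×10⁻³ Pa/m
Geostrophic balance (pressure-gradient force = Coriolis force):
V_g = (1/(fρ)) |∂P/∂n| = 2.21×10⁻³ / (6.84×10⁻⁵ × 0.892) = 36.1 m/s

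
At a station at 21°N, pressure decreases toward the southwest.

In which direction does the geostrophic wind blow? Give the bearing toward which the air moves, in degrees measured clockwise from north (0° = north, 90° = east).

315°

The pressure-gradient force points toward the southwest (bearing 225°).
Geostrophic balance: in the Northern Hemisphere the Coriolis force deflects motion to the right, so the geostrophic wind blows 90° to the right of the pressure-gradient force (low pressure on the left).
Rotating 225° by 90° clockwise gives 315° — the wind blows toward the northwest.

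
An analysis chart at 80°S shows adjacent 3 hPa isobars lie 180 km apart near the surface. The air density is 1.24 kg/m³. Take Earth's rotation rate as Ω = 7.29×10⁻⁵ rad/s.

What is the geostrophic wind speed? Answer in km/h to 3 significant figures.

Coriolis parameter at 80°S:
f = 2Ω sin φ = 2 × 7.29×10⁻⁵ × sin 80° = 1.44×10⁻⁴ s⁻¹
Pressure gradient: |∂P/∂n| = 300 Pa / 180000 m = 1.67×10⁻³ Pa/m
Geostrophic balance (pressure-gradient force = Coriolis force):
V_g = (1/(fρ)) |∂P/∂n| = 1.67×10⁻³ / (1.44×10⁻⁴ × 1.24) = 9.36 m/s
Converting: 9.36 m/s × 3.6 = 33.7 km/h

33.7 km/h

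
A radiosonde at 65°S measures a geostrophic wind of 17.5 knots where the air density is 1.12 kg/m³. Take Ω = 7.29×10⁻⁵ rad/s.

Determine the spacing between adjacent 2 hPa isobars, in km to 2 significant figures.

150 km

Coriolis parameter at 65°S:
f = 2Ω sin φ = 2 × 7.29×10⁻⁵ × sin 65° = 1.32×10⁻⁴ s⁻¹
Wind speed in SI: 17.5 knots = 9.00 m/s
Geostrophic balance rearranged: |∂P/∂n| = f ρ V_g
|∂P/∂n| = 1.32×10⁻⁴ × 1.12 × 9.00 = 1.33×10⁻³ Pa/m
Isobar spacing: Δn = ΔP/|∂P/∂n| = 200 Pa / 1.33×10⁻³ Pa/m = 150108 m ≈ 150 km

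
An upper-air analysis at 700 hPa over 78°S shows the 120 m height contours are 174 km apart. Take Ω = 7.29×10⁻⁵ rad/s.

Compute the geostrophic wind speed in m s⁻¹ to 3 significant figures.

Coriolis parameter at 78°S:
f = 2Ω sin φ = 2 × 7.29×10⁻⁵ × sin 78° = 1.43×10⁻⁴ s⁻¹
Height gradient: |∂Z/∂n| = 120 m / 174000 m = 6.90×10⁻⁴
On a pressure surface, geostrophic balance gives V_g = (g/f)|∂Z/∂n|:
V_g = 9.81 × 6.90×10⁻⁴ / 1.43×10⁻⁴ = 47.4 m/s

47.4 m s⁻¹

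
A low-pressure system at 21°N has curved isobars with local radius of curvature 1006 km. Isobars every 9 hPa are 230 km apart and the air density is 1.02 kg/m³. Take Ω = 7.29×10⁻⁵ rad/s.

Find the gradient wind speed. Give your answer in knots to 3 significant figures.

Coriolis parameter at 21°N:
f = 2Ω sin φ = 2 × 7.29×10⁻⁵ × sin 21° = 5.23×10⁻⁵ s⁻¹
Pressure gradient: |∂P/∂n| = 900 Pa / 230000 m = 3.91×10⁻³ Pa/m
Geostrophic speed: V_g = |∂P/∂n|/(fρ) = 3.91×10⁻³/(5.23×10⁻⁵ × 1.02) = 73.4 m/s
Around a low, centrifugal force acts outward with Coriolis, so pressure-gradient force balances both:
(1/ρ)|∂P/∂n| = fV + V²/R  →  V² + fR·V − fR·V_g = 0
With fR = 5.23×10⁻⁵ × 1006×10³ m = 52.6 m/s:
V = [−fR + √((fR)² + 4 fR V_g)]/2 = [−52.6 + √(52.6² + 4×52.6×73.4)]/2 = 41.2 m/s
Subgeostrophic (V < V_g = 73.4 m/s), as expected around a low.
Converting: 41.2 m/s × 1.944 = 80.0 knots

80.0 knots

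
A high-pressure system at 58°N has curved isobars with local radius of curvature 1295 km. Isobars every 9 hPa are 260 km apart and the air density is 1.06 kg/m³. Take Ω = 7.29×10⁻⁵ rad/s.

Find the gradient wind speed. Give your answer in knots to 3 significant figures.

64.9 knots

Coriolis parameter at 58°N:
f = 2Ω sin φ = 2 × 7.29×10⁻⁵ × sin 58° = 1.24×10⁻⁴ s⁻¹
Pressure gradient: |∂P/∂n| = 900 Pa / 260000 m = 3.46×10⁻³ Pa/m
Geostrophic speed: V_g = |∂P/∂n|/(fρ) = 3.46×10⁻³/(1.24×10⁻⁴ × 1.06) = 26.4 m/s
Around a high, pressure-gradient force acts outward with centrifugal, so Coriolis balances both:
fV = (1/ρ)|∂P/∂n| + V²/R  →  V² − fR·V + fR·V_g = 0
With fR = 1.24×10⁻⁴ × 1295×10³ m = 160 m/s:
V = [fR − √((fR)² − 4 fR V_g)]/2 = [160 − √(160² − 4×160×26.4)]/2 = 33.4 m/s
Supergeostrophic (V > V_g = 26.4 m/s), as expected around a high.
Converting: 33.4 m/s × 1.944 = 64.9 knots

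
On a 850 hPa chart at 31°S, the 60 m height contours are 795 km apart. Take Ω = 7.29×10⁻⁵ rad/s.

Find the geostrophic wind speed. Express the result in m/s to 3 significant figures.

9.86 m/s

Coriolis parameter at 31°S:
f = 2Ω sin φ = 2 × 7.29×10⁻⁵ × sin 31° = 7.51×10⁻⁵ s⁻¹
Height gradient: |∂Z/∂n| = 60 m / 795000 m = 7.55×10⁻⁵
On a pressure surface, geostrophic balance gives V_g = (g/f)|∂Z/∂n|:
V_g = 9.81 × 7.55×10⁻⁵ / 7.51×10⁻⁵ = 9.86 m/s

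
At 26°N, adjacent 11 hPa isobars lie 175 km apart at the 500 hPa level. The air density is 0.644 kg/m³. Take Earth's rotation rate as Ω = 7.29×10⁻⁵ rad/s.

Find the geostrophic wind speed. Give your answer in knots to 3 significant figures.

Coriolis parameter at 26°N:
f = 2Ω sin φ = 2 × 7.29×10⁻⁵ × sin 26° = 6.39×10⁻⁵ s⁻¹
Pressure gradient: |∂P/∂n| = 1100 Pa / 175000 m = 6.29×10⁻³ Pa/m
Geostrophic balance (pressure-gradient force = Coriolis force):
V_g = (1/(fρ)) |∂P/∂n| = 6.29×10⁻³ / (6.39×10⁻⁵ × 0.644) = 153 m/s
Converting: 153 m/s × 1.944 = 297 knots

297 knots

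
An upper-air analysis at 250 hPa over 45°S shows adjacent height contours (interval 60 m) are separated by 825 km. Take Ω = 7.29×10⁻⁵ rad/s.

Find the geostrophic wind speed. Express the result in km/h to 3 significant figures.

24.9 km/h

Coriolis parameter at 45°S:
f = 2Ω sin φ = 2 × 7.29×10⁻⁵ × sin 45° = 1.03×10⁻⁴ s⁻¹
Height gradient: |∂Z/∂n| = 60 m / 825000 m = 7.27×10⁻⁵
On a pressure surface, geostrophic balance gives V_g = (g/f)|∂Z/∂n|:
V_g = 9.81 × 7.27×10⁻⁵ / 1.03×10⁻⁴ = 6.92 m/s
Converting: 6.92 m/s × 3.6 = 24.9 km/h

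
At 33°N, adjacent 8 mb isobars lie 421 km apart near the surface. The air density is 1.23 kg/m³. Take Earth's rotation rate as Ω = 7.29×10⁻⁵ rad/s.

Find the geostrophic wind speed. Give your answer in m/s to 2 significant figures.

19 m/s

Coriolis parameter at 33°N:
f = 2Ω sin φ = 2 × 7.29×10⁻⁵ × sin 33° = 7.94×10⁻⁵ s⁻¹
Pressure gradient: |∂P/∂n| = 800 Pa / 421000 m = 1.90×10⁻³ Pa/m
Geostrophic balance (pressure-gradient force = Coriolis force):
V_g = (1/(fρ)) |∂P/∂n| = 1.90×10⁻³ / (7.94×10⁻⁵ × 1.23) = 19.5 m/s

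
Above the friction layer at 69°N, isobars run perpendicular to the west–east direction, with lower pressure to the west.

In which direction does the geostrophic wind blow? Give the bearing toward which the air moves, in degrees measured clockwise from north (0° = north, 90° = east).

The pressure-gradient force points toward the west (bearing 270°).
Geostrophic balance: in the Northern Hemisphere the Coriolis force deflects motion to the right, so the geostrophic wind blows 90° to the right of the pressure-gradient force (low pressure on the left).
Rotating 270° by 90° clockwise gives 000° — the wind blows toward the north.

000°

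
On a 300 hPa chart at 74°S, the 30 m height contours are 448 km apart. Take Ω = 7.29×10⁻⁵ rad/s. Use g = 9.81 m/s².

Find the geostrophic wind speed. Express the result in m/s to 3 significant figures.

4.69 m/s

Coriolis parameter at 74°S:
f = 2Ω sin φ = 2 × 7.29×10⁻⁵ × sin 74° = 1.40×10⁻⁴ s⁻¹
Height gradient: |∂Z/∂n| = 30 m / 448000 m = 6.70×10⁻⁵
On a pressure surface, geostrophic balance gives V_g = (g/f)|∂Z/∂n|:
V_g = 9.81 × 6.70×10⁻⁵ / 1.40×10⁻⁴ = 4.69 m/s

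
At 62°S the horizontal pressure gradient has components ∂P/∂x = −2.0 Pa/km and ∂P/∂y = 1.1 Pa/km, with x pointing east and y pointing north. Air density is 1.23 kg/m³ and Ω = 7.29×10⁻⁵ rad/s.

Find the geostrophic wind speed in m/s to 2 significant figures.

14 m/s

Coriolis parameter at 62°S:
f = 2Ω sin φ = 2 × 7.29×10⁻⁵ × sin 62° = 1.29×10⁻⁴ s⁻¹
In the Southern Hemisphere f is negative: f = −1.29×10⁻⁴ s⁻¹.
Component geostrophic relations (x east, y north):
u_g = −(1/(fρ)) ∂P/∂y,  v_g = (1/(fρ)) ∂P/∂x
u_g = −(1.1×10⁻³)/(−1.29×10⁻⁴ × 1.23) = 6.95 m/s;  v_g = (−2.0×10⁻³)/(−1.29×10⁻⁴ × 1.23) = 12.6 m/s
|V_g| = √(u_g² + v_g²) = 14.4 m/s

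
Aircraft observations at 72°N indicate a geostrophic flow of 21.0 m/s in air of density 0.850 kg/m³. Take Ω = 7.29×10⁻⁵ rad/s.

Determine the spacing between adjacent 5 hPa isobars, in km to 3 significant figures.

Coriolis parameter at 72°N:
f = 2Ω sin φ = 2 × 7.29×10⁻⁵ × sin 72° = 1.39×10⁻⁴ s⁻¹
Geostrophic balance rearranged: |∂P/∂n| = f ρ V_g
|∂P/∂n| = 1.39×10⁻⁴ × 0.850 × 21.0 = 2.48×10⁻³ Pa/m
Isobar spacing: Δn = ΔP/|∂P/∂n| = 500 Pa / 2.48×10⁻³ Pa/m = 202008 m ≈ 202 km

202 km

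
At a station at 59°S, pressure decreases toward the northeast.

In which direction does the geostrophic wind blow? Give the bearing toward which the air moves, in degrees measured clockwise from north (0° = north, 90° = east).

315°

The pressure-gradient force points toward the northeast (bearing 045°).
Geostrophic balance: in the Southern Hemisphere the Coriolis force deflects motion to the left, so the geostrophic wind blows 90° to the left of the pressure-gradient force (low pressure on the right).
Rotating 045° by 90° counterclockwise gives 315° — the wind blows toward the northwest.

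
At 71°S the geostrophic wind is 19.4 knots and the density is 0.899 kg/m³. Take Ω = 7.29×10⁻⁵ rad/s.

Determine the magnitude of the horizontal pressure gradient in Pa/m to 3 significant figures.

1.24×10⁻³ Pa/m

Coriolis parameter at 71°S:
f = 2Ω sin φ = 2 × 7.29×10⁻⁵ × sin 71° = 1.38×10⁻⁴ s⁻¹
Wind speed in SI: 19.4 knots = 9.98 m/s
Geostrophic balance rearranged: |∂P/∂n| = f ρ V_g
|∂P/∂n| = 1.38×10⁻⁴ × 0.899 × 9.98 = 1.24×10⁻³ Pa/m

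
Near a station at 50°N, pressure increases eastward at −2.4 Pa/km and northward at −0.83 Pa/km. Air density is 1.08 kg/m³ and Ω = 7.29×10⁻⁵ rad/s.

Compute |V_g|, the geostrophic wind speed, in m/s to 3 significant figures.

Coriolis parameter at 50°N:
f = 2Ω sin φ = 2 × 7.29×10⁻⁵ × sin 50° = 1.12×10⁻⁴ s⁻¹
Component geostrophic relations (x east, y north):
u_g = −(1/(fρ)) ∂P/∂y,  v_g = (1/(fρ)) ∂P/∂x
u_g = −(−0.83×10⁻³)/(1.12×10⁻⁴ × 1.08) = 6.88 m/s;  v_g = (−2.4×10⁻³)/(1.12×10⁻⁴ × 1.08) = −19.9 m/s
|V_g| = √(u_g² + v_g²) = 21.1 m/s

21.1 m/s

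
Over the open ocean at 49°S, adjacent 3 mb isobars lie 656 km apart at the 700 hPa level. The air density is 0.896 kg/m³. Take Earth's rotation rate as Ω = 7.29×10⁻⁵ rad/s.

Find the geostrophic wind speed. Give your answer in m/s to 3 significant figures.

4.64 m/s

Coriolis parameter at 49°S:
f = 2Ω sin φ = 2 × 7.29×10⁻⁵ × sin 49° = 1.10×10⁻⁴ s⁻¹
Pressure gradient: |∂P/∂n| = 300 Pa / 656000 m = 4.57×10⁻⁴ Pa/m
Geostrophic balance (pressure-gradient force = Coriolis force):
V_g = (1/(fρ)) |∂P/∂n| = 4.57×10⁻⁴ / (1.10×10⁻⁴ × 0.896) = 4.64 m/s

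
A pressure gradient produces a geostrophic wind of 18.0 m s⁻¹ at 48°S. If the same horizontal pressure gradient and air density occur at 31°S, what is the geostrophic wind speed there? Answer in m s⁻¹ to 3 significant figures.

26.0 m s⁻¹

With the same pressure gradient and density, V_g ∝ 1/f ∝ 1/sin φ.
V₂ = V₁ · sin φ₁ / sin φ₂ = 18.0 × sin 48° / sin 31°
V₂ = 18.0 × 0.7431/0.5150 = 26.0 m s⁻¹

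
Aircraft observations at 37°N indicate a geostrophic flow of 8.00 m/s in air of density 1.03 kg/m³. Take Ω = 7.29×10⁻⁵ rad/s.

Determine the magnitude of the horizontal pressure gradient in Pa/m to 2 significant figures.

Coriolis parameter at 37°N:
f = 2Ω sin φ = 2 × 7.29×10⁻⁵ × sin 37° = 8.77×10⁻⁵ s⁻¹
Geostrophic balance rearranged: |∂P/∂n| = f ρ V_g
|∂P/∂n| = 8.77×10⁻⁵ × 1.03 × 8.00 = 7.23×10⁻⁴ Pa/m

7.2×10⁻⁴ Pa/m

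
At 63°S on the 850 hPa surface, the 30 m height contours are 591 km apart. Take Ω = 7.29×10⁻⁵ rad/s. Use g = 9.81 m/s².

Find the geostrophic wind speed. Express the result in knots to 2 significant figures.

Coriolis parameter at 63°S:
f = 2Ω sin φ = 2 × 7.29×10⁻⁵ × sin 63° = 1.30×10⁻⁴ s⁻¹
Height gradient: |∂Z/∂n| = 30 m / 591000 m = 5.08×10⁻⁵
On a pressure surface, geostrophic balance gives V_g = (g/f)|∂Z/∂n|:
V_g = 9.81 × 5.08×10⁻⁵ / 1.30×10⁻⁴ = 3.83 m/s
Converting: 3.83 m/s × 1.944 = 7.5 knots

7.5 knots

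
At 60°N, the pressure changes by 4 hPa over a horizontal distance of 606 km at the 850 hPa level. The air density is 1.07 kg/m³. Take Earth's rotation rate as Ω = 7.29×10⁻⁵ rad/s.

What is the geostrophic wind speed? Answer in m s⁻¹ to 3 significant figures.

Coriolis parameter at 60°N:
f = 2Ω sin φ = 2 × 7.29×10⁻⁵ × sin 60° = 1.26×10⁻⁴ s⁻¹
Pressure gradient: |∂P/∂n| = 400 Pa / 606000 m = 6.60×10⁻⁴ Pa/m
Geostrophic balance (pressure-gradient force = Coriolis force):
V_g = (1/(fρ)) |∂P/∂n| = 6.60×10⁻⁴ / (1.26×10⁻⁴ × 1.07) = 4.89 m/s

4.89 m s⁻¹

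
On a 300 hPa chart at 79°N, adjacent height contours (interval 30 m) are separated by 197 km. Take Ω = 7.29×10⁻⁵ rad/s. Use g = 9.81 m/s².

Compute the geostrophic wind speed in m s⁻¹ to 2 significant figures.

10 m s⁻¹

Coriolis parameter at 79°N:
f = 2Ω sin φ = 2 × 7.29×10⁻⁵ × sin 79° = 1.43×10⁻⁴ s⁻¹
Height gradient: |∂Z/∂n| = 30 m / 197000 m = 1.52×10⁻⁴
On a pressure surface, geostrophic balance gives V_g = (g/f)|∂Z/∂n|:
V_g = 9.81 × 1.52×10⁻⁴ / 1.43×10⁻⁴ = 10.4 m/s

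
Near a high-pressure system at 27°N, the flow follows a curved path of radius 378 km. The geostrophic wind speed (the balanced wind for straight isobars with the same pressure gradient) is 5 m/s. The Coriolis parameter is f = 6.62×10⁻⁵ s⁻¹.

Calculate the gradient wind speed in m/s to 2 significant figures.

6.9 m/s

Around a high, pressure-gradient force acts outward with centrifugal, so Coriolis balances both:
fV = (1/ρ)|∂P/∂n| + V²/R  →  V² − fR·V + fR·V_g = 0
With fR = 6.62×10⁻⁵ × 378×10³ m = 25.0 m/s:
V = [fR − √((fR)² − 4 fR V_g)]/2 = [25.0 − √(25.0² − 4×25.0×5)]/2 = 6.91 m/s
Supergeostrophic (V > V_g = 5 m/s), as expected around a high.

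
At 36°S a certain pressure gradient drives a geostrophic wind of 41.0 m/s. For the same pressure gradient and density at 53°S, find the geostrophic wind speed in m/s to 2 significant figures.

With the same pressure gradient and density, V_g ∝ 1/f ∝ 1/sin φ.
V₂ = V₁ · sin φ₁ / sin φ₂ = 41.0 × sin 36° / sin 53°
V₂ = 41.0 × 0.5878/0.7986 = 30 m/s

30 m/s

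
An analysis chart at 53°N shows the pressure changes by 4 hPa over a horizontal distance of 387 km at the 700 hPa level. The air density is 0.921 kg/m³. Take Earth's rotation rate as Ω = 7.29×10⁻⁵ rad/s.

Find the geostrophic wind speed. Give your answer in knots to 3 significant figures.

Coriolis parameter at 53°N:
f = 2Ω sin φ = 2 × 7.29×10⁻⁵ × sin 53° = 1.16×10⁻⁴ s⁻¹
Pressure gradient: |∂P/∂n| = 400 Pa / 387000 m = 1.03×10⁻³ Pa/m
Geostrophic balance (pressure-gradient force = Coriolis force):
V_g = (1/(fρ)) |∂P/∂n| = 1.03×10⁻³ / (1.16×10⁻⁴ × 0.921) = 9.64 m/s
Converting: 9.64 m/s × 1.944 = 18.7 knots

18.7 knots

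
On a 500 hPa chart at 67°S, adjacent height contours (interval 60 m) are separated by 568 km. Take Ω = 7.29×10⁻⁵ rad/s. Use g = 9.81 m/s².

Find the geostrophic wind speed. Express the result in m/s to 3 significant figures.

7.72 m/s

Coriolis parameter at 67°S:
f = 2Ω sin φ = 2 × 7.29×10⁻⁵ × sin 67° = 1.34×10⁻⁴ s⁻¹
Height gradient: |∂Z/∂n| = 60 m / 568000 m = 1.06×10⁻⁴
On a pressure surface, geostrophic balance gives V_g = (g/f)|∂Z/∂n|:
V_g = 9.81 × 1.06×10⁻⁴ / 1.34×10⁻⁴ = 7.72 m/s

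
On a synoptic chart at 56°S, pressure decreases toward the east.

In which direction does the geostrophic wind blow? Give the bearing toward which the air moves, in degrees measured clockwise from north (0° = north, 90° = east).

000°

The pressure-gradient force points toward the east (bearing 090°).
Geostrophic balance: in the Southern Hemisphere the Coriolis force deflects motion to the left, so the geostrophic wind blows 90° to the left of the pressure-gradient force (low pressure on the right).
Rotating 090° by 90° counterclockwise gives 000° — the wind blows toward the north.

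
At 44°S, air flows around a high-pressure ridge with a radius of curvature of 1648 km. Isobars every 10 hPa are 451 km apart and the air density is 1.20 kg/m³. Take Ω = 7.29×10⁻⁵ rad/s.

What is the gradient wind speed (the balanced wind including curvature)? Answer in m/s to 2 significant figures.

21 m/s

Coriolis parameter at 44°S:
f = 2Ω sin φ = 2 × 7.29×10⁻⁵ × sin 44° = 1.01×10⁻⁴ s⁻¹
Pressure gradient: |∂P/∂n| = 1000 Pa / 451000 m = 2.22×10⁻³ Pa/m
Geostrophic speed: V_g = |∂P/∂n|/(fρ) = 2.22×10⁻³/(1.01×10⁻⁴ × 1.20) = 18.2 m/s
Around a high, pressure-gradient force acts outward with centrifugal, so Coriolis balances both:
fV = (1/ρ)|∂P/∂n| + V²/R  →  V² − fR·V + fR·V_g = 0
With fR = 1.01×10⁻⁴ × 1648×10³ m = 167 m/s:
V = [fR − √((fR)² − 4 fR V_g)]/2 = [167 − √(167² − 4×167×18.2)]/2 = 20.8 m/s
Supergeostrophic (V > V_g = 18.2 m/s), as expected around a high.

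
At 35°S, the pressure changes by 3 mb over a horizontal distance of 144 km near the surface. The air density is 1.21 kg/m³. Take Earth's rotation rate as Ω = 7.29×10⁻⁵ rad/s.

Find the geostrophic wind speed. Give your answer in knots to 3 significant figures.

Coriolis parameter at 35°S:
f = 2Ω sin φ = 2 × 7.29×10⁻⁵ × sin 35° = 8.36×10⁻⁵ s⁻¹
Pressure gradient: |∂P/∂n| = 300 Pa / 144000 m = 2.08×10⁻³ Pa/m
Geostrophic balance (pressure-gradient force = Coriolis force):
V_g = (1/(fρ)) |∂P/∂n| = 2.08×10⁻³ / (8.36×10⁻⁵ × 1.21) = 20.6 m/s
Converting: 20.6 m/s × 1.944 = 40.0 knots

40.0 knots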